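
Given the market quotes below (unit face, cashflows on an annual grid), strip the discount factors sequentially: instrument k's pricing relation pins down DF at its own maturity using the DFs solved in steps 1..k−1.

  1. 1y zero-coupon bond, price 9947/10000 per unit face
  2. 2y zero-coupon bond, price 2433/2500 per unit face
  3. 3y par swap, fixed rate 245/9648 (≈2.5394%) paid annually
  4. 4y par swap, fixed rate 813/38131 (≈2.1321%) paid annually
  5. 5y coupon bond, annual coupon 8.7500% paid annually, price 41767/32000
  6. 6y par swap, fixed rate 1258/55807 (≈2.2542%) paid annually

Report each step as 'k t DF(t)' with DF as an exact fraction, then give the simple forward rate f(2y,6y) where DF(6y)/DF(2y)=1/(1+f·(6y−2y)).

step 1 [1y] zero: DF = P = 9947/10000 ≈ 0.994700
step 2 [2y] zero: DF = P = 2433/2500 ≈ 0.973200
step 3 [3y] swap r/1=245/9648: DF=(1 − 245/9648·(0.994700+0.973200))/(1+245/9648) = 1853/2000 ≈ 0.926500
step 4 [4y] swap r/1=813/38131: DF=(1 − 813/38131·(0.994700+0.973200+0.926500))/(1+813/38131) = 9187/10000 ≈ 0.918700
step 5 [5y] bond c/1=7/80: DF=(41767/32000 − 7/80·(0.994700+0.973200+0.926500+0.918700))/(1+7/80) = 4467/5000 ≈ 0.893400
step 6 [6y] swap r/1=1258/55807: DF=(1 − 1258/55807·(0.994700+0.973200+0.926500+0.918700+0.893400))/(1+1258/55807) = 4371/5000 ≈ 0.874200

1 1 9947/10000
2 2 2433/2500
3 3 1853/2000
4 4 9187/10000
5 5 4467/5000
6 6 4371/5000
f(2y,6y) = ((2433/2500)/(4371/5000) − 1)/(4) = 165/5828 ≈ 2.8312%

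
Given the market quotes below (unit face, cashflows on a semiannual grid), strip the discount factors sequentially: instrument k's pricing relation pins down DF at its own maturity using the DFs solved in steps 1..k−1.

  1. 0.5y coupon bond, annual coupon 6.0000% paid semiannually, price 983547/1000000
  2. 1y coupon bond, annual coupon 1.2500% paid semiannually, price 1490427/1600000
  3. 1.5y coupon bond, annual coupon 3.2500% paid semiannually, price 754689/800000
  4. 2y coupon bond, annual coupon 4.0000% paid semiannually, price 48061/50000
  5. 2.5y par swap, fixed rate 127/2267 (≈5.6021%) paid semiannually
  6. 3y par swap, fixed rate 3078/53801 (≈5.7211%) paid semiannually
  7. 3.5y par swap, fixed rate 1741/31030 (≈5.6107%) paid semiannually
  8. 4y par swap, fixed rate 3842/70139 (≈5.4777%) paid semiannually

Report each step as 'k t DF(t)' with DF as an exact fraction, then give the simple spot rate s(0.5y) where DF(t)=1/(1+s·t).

1 1/2 9549/10000
2 1 4599/5000
3 3/2 8983/10000
4 2 111/125
5 5/2 873/1000
6 3 8461/10000
7 7/2 8259/10000
8 4 8079/10000
s(0.5y) = (1/(9549/10000) − 1)/(1/2) = 902/9549 ≈ 9.4460%

step 1 [0.5y] bond c/2=3/100: DF=(983547/1000000 − 3/100·(0))/(1+3/100) = 9549/10000 ≈ 0.954900
step 2 [1y] bond c/2=1/160: DF=(1490427/1600000 − 1/160·(0.954900))/(1+1/160) = 4599/5000 ≈ 0.919800
step 3 [1.5y] bond c/2=13/800: DF=(754689/800000 − 13/800·(0.954900+0.919800))/(1+13/800) = 8983/10000 ≈ 0.898300
step 4 [2y] bond c/2=1/50: DF=(48061/50000 − 1/50·(0.954900+0.919800+0.898300))/(1+1/50) = 111/125 ≈ 0.888000
step 5 [2.5y] swap r/2=127/4534: DF=(1 − 127/4534·(0.954900+0.919800+0.898300+0.888000))/(1+127/4534) = 873/1000 ≈ 0.873000
step 6 [3y] swap r/2=1539/53801: DF=(1 − 1539/53801·(0.954900+0.919800+0.898300+0.888000+0.873000))/(1+1539/53801) = 8461/10000 ≈ 0.846100
step 7 [3.5y] swap r/2=1741/62060: DF=(1 − 1741/62060·(0.954900+0.919800+0.898300+0.888000+0.873000+0.846100))/(1+1741/62060) = 8259/10000 ≈ 0.825900
step 8 [4y] swap r/2=1921/70139: DF=(1 − 1921/70139·(0.954900+0.919800+0.898300+0.888000+0.873000+0.846100+0.825900))/(1+1921/70139) = 8079/10000 ≈ 0.807900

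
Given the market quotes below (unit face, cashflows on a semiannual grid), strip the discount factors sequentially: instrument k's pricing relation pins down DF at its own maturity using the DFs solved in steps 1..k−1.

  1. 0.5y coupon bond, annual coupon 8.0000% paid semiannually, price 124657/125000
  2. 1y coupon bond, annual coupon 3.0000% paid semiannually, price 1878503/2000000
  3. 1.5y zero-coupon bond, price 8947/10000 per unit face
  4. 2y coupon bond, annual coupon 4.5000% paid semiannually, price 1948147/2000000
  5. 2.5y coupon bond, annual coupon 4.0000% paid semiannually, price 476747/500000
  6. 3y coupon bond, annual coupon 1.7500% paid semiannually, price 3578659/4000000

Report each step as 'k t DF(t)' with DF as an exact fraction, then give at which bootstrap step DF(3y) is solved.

step 1 [0.5y] bond c/2=1/25: DF=(124657/125000 − 1/25·(0))/(1+1/25) = 9589/10000 ≈ 0.958900
step 2 [1y] bond c/2=3/200: DF=(1878503/2000000 − 3/200·(0.958900))/(1+3/200) = 1139/1250 ≈ 0.911200
step 3 [1.5y] zero: DF = P = 8947/10000 ≈ 0.894700
step 4 [2y] bond c/2=9/400: DF=(1948147/2000000 − 9/400·(0.958900+0.911200+0.894700))/(1+9/400) = 4459/5000 ≈ 0.891800
step 5 [2.5y] bond c/2=1/50: DF=(476747/500000 − 1/50·(0.958900+0.911200+0.894700+0.891800))/(1+1/50) = 8631/10000 ≈ 0.863100
step 6 [3y] bond c/2=7/800: DF=(3578659/4000000 − 7/800·(0.958900+0.911200+0.894700+0.891800+0.863100))/(1+7/800) = 8477/10000 ≈ 0.847700

1 1/2 9589/10000
2 1 1139/1250
3 3/2 8947/10000
4 2 4459/5000
5 5/2 8631/10000
6 3 8477/10000
DF(3y) is solved at step 6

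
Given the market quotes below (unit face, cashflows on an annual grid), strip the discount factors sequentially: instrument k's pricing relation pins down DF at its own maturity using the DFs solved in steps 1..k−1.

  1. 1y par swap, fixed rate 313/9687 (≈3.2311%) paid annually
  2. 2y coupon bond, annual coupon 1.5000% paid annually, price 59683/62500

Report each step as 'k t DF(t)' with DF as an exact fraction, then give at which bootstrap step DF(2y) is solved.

step 1 [1y] swap r/1=313/9687: DF=(1 − 313/9687·(0))/(1+313/9687) = 9687/10000 ≈ 0.968700
step 2 [2y] bond c/1=3/200: DF=(59683/62500 − 3/200·(0.968700))/(1+3/200) = 1853/2000 ≈ 0.926500

1 1 9687/10000
2 2 1853/2000
DF(2y) is solved at step 2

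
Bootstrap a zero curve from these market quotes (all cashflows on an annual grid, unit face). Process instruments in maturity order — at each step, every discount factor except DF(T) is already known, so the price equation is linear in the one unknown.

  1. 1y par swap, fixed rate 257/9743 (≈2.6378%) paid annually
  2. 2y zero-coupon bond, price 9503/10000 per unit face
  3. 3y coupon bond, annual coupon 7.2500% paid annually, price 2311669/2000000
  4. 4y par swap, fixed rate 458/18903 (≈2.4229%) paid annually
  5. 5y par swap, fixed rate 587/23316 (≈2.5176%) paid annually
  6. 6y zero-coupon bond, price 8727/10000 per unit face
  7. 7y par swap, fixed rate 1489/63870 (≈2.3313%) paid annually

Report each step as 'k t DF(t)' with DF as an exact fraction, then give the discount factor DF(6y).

step 1 [1y] swap r/1=257/9743: DF=(1 − 257/9743·(0))/(1+257/9743) = 9743/10000 ≈ 0.974300
step 2 [2y] zero: DF = P = 9503/10000 ≈ 0.950300
step 3 [3y] bond c/1=29/400: DF=(2311669/2000000 − 29/400·(0.974300+0.950300))/(1+29/400) = 2369/2500 ≈ 0.947600
step 4 [4y] swap r/1=458/18903: DF=(1 − 458/18903·(0.974300+0.950300+0.947600))/(1+458/18903) = 2271/2500 ≈ 0.908400
step 5 [5y] swap r/1=587/23316: DF=(1 − 587/23316·(0.974300+0.950300+0.947600+0.908400))/(1+587/23316) = 4413/5000 ≈ 0.882600
step 6 [6y] zero: DF = P = 8727/10000 ≈ 0.872700
step 7 [7y] swap r/1=1489/63870: DF=(1 − 1489/63870·(0.974300+0.950300+0.947600+0.908400+0.882600+0.872700))/(1+1489/63870) = 8511/10000 ≈ 0.851100

1 1 9743/10000
2 2 9503/10000
3 3 2369/2500
4 4 2271/2500
5 5 4413/5000
6 6 8727/10000
7 7 8511/10000
DF(6y) = 8727/10000 ≈ 0.872700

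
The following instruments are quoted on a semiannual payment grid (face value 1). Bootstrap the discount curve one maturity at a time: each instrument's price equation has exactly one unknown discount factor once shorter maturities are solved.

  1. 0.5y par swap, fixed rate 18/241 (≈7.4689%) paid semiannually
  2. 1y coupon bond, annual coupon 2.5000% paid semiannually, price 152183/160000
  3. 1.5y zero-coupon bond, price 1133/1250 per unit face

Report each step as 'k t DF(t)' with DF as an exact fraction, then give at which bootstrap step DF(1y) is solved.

step 1 [0.5y] swap r/2=9/241: DF=(1 − 9/241·(0))/(1+9/241) = 241/250 ≈ 0.964000
step 2 [1y] bond c/2=1/80: DF=(152183/160000 − 1/80·(0.964000))/(1+1/80) = 371/400 ≈ 0.927500
step 3 [1.5y] zero: DF = P = 1133/1250 ≈ 0.906400

1 1/2 241/250
2 1 371/400
3 3/2 1133/1250
DF(1y) is solved at step 2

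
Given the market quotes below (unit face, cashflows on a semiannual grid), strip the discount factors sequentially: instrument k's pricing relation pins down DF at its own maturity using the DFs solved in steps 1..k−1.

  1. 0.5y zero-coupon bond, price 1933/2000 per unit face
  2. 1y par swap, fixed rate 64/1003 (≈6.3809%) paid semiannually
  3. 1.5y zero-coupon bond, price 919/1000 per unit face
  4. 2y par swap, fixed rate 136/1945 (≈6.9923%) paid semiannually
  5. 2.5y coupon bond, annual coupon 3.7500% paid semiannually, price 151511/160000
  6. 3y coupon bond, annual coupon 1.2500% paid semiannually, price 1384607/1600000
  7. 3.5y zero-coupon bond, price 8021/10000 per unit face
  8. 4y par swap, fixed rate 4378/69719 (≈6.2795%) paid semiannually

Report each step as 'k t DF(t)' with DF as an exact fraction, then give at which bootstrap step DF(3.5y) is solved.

1 1/2 1933/2000
2 1 587/625
3 3/2 919/1000
4 2 2177/2500
5 5/2 1723/2000
6 3 8317/10000
7 7/2 8021/10000
8 4 7811/10000
DF(3.5y) is solved at step 7

step 1 [0.5y] zero: DF = P = 1933/2000 ≈ 0.966500
step 2 [1y] swap r/2=32/1003: DF=(1 − 32/1003·(0.966500))/(1+32/1003) = 587/625 ≈ 0.939200
step 3 [1.5y] zero: DF = P = 919/1000 ≈ 0.919000
step 4 [2y] swap r/2=68/1945: DF=(1 − 68/1945·(0.966500+0.939200+0.919000))/(1+68/1945) = 2177/2500 ≈ 0.870800
step 5 [2.5y] bond c/2=3/160: DF=(151511/160000 − 3/160·(0.966500+0.939200+0.919000+0.870800))/(1+3/160) = 1723/2000 ≈ 0.861500
step 6 [3y] bond c/2=1/160: DF=(1384607/1600000 − 1/160·(0.966500+0.939200+0.919000+0.870800+0.861500))/(1+1/160) = 8317/10000 ≈ 0.831700
step 7 [3.5y] zero: DF = P = 8021/10000 ≈ 0.802100
step 8 [4y] swap r/2=2189/69719: DF=(1 − 2189/69719·(0.966500+0.939200+0.919000+0.870800+0.861500+0.831700+0.802100))/(1+2189/69719) = 7811/10000 ≈ 0.781100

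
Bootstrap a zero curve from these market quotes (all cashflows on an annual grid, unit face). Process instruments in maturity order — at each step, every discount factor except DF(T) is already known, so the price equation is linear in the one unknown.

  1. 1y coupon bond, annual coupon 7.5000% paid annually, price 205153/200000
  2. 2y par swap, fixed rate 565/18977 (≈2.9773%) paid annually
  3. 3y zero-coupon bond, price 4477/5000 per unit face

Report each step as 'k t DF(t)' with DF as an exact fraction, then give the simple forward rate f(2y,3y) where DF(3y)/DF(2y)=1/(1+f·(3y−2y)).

1 1 4771/5000
2 2 1887/2000
3 3 4477/5000
f(2y,3y) = ((1887/2000)/(4477/5000) − 1)/(1) = 13/242 ≈ 5.3719%

step 1 [1y] bond c/1=3/40: DF=(205153/200000 − 3/40·(0))/(1+3/40) = 4771/5000 ≈ 0.954200
step 2 [2y] swap r/1=565/18977: DF=(1 − 565/18977·(0.954200))/(1+565/18977) = 1887/2000 ≈ 0.943500
step 3 [3y] zero: DF = P = 4477/5000 ≈ 0.895400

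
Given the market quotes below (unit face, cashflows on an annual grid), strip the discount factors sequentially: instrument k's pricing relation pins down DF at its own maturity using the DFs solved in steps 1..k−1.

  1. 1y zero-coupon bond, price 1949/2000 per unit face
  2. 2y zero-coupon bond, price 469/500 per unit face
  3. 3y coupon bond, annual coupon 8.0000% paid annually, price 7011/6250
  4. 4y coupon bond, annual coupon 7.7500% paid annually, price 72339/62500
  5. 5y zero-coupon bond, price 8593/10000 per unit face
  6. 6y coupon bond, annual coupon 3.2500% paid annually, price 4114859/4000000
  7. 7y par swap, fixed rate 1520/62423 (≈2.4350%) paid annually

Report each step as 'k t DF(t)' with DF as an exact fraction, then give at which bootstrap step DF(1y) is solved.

1 1 1949/2000
2 2 469/500
3 3 897/1000
4 4 8721/10000
5 5 8593/10000
6 6 4267/5000
7 7 106/125
DF(1y) is solved at step 1

step 1 [1y] zero: DF = P = 1949/2000 ≈ 0.974500
step 2 [2y] zero: DF = P = 469/500 ≈ 0.938000
step 3 [3y] bond c/1=2/25: DF=(7011/6250 − 2/25·(0.974500+0.938000))/(1+2/25) = 897/1000 ≈ 0.897000
step 4 [4y] bond c/1=31/400: DF=(72339/62500 − 31/400·(0.974500+0.938000+0.897000))/(1+31/400) = 8721/10000 ≈ 0.872100
step 5 [5y] zero: DF = P = 8593/10000 ≈ 0.859300
step 6 [6y] bond c/1=13/400: DF=(4114859/4000000 − 13/400·(0.974500+0.938000+0.897000+0.872100+0.859300))/(1+13/400) = 4267/5000 ≈ 0.853400
step 7 [7y] swap r/1=1520/62423: DF=(1 − 1520/62423·(0.974500+0.938000+0.897000+0.872100+0.859300+0.853400))/(1+1520/62423) = 106/125 ≈ 0.848000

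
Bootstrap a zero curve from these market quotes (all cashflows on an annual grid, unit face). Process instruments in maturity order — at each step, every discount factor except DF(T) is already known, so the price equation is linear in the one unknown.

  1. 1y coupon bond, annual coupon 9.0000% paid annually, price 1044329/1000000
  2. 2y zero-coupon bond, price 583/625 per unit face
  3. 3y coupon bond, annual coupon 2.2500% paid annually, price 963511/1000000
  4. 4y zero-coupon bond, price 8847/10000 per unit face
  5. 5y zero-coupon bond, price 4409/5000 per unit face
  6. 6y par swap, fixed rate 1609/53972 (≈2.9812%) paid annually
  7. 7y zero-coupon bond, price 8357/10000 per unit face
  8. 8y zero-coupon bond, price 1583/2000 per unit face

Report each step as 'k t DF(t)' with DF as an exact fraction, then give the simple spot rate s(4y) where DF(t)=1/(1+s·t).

step 1 [1y] bond c/1=9/100: DF=(1044329/1000000 − 9/100·(0))/(1+9/100) = 9581/10000 ≈ 0.958100
step 2 [2y] zero: DF = P = 583/625 ≈ 0.932800
step 3 [3y] bond c/1=9/400: DF=(963511/1000000 − 9/400·(0.958100+0.932800))/(1+9/400) = 9007/10000 ≈ 0.900700
step 4 [4y] zero: DF = P = 8847/10000 ≈ 0.884700
step 5 [5y] zero: DF = P = 4409/5000 ≈ 0.881800
step 6 [6y] swap r/1=1609/53972: DF=(1 − 1609/53972·(0.958100+0.932800+0.900700+0.884700+0.881800))/(1+1609/53972) = 8391/10000 ≈ 0.839100
step 7 [7y] zero: DF = P = 8357/10000 ≈ 0.835700
step 8 [8y] zero: DF = P = 1583/2000 ≈ 0.791500

1 1 9581/10000
2 2 583/625
3 3 9007/10000
4 4 8847/10000
5 5 4409/5000
6 6 8391/10000
7 7 8357/10000
8 8 1583/2000
s(4y) = (1/(8847/10000) − 1)/(4) = 1153/35388 ≈ 3.2582%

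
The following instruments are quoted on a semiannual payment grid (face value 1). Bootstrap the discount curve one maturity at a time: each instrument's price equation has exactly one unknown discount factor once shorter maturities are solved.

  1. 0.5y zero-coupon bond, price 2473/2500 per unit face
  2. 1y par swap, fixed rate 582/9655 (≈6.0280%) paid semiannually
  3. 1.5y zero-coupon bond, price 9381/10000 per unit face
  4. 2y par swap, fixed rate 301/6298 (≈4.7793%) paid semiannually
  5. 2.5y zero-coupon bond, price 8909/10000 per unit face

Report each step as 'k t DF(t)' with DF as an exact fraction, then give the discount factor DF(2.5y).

1 1/2 2473/2500
2 1 4709/5000
3 3/2 9381/10000
4 2 9097/10000
5 5/2 8909/10000
DF(2.5y) = 8909/10000 ≈ 0.890900

step 1 [0.5y] zero: DF = P = 2473/2500 ≈ 0.989200
step 2 [1y] swap r/2=291/9655: DF=(1 − 291/9655·(0.989200))/(1+291/9655) = 4709/5000 ≈ 0.941800
step 3 [1.5y] zero: DF = P = 9381/10000 ≈ 0.938100
step 4 [2y] swap r/2=301/12596: DF=(1 − 301/12596·(0.989200+0.941800+0.938100))/(1+301/12596) = 9097/10000 ≈ 0.909700
step 5 [2.5y] zero: DF = P = 8909/10000 ≈ 0.890900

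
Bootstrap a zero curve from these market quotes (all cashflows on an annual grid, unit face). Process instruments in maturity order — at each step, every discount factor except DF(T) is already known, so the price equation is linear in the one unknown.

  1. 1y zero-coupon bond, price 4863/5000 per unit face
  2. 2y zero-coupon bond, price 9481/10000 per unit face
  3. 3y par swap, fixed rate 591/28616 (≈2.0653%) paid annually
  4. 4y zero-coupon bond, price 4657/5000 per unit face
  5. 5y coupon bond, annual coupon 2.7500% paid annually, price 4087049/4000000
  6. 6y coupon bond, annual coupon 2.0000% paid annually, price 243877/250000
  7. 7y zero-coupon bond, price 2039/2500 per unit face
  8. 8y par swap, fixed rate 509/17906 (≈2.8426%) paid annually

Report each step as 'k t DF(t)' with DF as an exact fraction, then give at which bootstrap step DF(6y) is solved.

step 1 [1y] zero: DF = P = 4863/5000 ≈ 0.972600
step 2 [2y] zero: DF = P = 9481/10000 ≈ 0.948100
step 3 [3y] swap r/1=591/28616: DF=(1 − 591/28616·(0.972600+0.948100))/(1+591/28616) = 9409/10000 ≈ 0.940900
step 4 [4y] zero: DF = P = 4657/5000 ≈ 0.931400
step 5 [5y] bond c/1=11/400: DF=(4087049/4000000 − 11/400·(0.972600+0.948100+0.940900+0.931400))/(1+11/400) = 8929/10000 ≈ 0.892900
step 6 [6y] bond c/1=1/50: DF=(243877/250000 − 1/50·(0.972600+0.948100+0.940900+0.931400+0.892900))/(1+1/50) = 1729/2000 ≈ 0.864500
step 7 [7y] zero: DF = P = 2039/2500 ≈ 0.815600
step 8 [8y] swap r/1=509/17906: DF=(1 − 509/17906·(0.972600+0.948100+0.940900+0.931400+0.892900+0.864500+0.815600))/(1+509/17906) = 1991/2500 ≈ 0.796400

1 1 4863/5000
2 2 9481/10000
3 3 9409/10000
4 4 4657/5000
5 5 8929/10000
6 6 1729/2000
7 7 2039/2500
8 8 1991/2500
DF(6y) is solved at step 6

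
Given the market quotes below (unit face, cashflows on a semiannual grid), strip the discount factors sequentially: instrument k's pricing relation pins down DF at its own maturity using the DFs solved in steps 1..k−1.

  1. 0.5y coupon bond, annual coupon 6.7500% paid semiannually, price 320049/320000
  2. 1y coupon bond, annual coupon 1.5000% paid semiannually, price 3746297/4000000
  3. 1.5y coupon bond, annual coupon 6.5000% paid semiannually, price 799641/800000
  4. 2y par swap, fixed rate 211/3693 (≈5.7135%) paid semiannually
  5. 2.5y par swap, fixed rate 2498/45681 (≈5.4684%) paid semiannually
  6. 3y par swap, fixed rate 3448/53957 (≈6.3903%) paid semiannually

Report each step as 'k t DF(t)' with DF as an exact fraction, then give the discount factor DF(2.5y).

step 1 [0.5y] bond c/2=27/800: DF=(320049/320000 − 27/800·(0))/(1+27/800) = 387/400 ≈ 0.967500
step 2 [1y] bond c/2=3/400: DF=(3746297/4000000 − 3/400·(0.967500))/(1+3/400) = 1153/1250 ≈ 0.922400
step 3 [1.5y] bond c/2=13/400: DF=(799641/800000 − 13/400·(0.967500+0.922400))/(1+13/400) = 4543/5000 ≈ 0.908600
step 4 [2y] swap r/2=211/7386: DF=(1 − 211/7386·(0.967500+0.922400+0.908600))/(1+211/7386) = 1789/2000 ≈ 0.894500
step 5 [2.5y] swap r/2=1249/45681: DF=(1 − 1249/45681·(0.967500+0.922400+0.908600+0.894500))/(1+1249/45681) = 8751/10000 ≈ 0.875100
step 6 [3y] swap r/2=1724/53957: DF=(1 − 1724/53957·(0.967500+0.922400+0.908600+0.894500+0.875100))/(1+1724/53957) = 2069/2500 ≈ 0.827600

1 1/2 387/400
2 1 1153/1250
3 3/2 4543/5000
4 2 1789/2000
5 5/2 8751/10000
6 3 2069/2500
DF(2.5y) = 8751/10000 ≈ 0.875100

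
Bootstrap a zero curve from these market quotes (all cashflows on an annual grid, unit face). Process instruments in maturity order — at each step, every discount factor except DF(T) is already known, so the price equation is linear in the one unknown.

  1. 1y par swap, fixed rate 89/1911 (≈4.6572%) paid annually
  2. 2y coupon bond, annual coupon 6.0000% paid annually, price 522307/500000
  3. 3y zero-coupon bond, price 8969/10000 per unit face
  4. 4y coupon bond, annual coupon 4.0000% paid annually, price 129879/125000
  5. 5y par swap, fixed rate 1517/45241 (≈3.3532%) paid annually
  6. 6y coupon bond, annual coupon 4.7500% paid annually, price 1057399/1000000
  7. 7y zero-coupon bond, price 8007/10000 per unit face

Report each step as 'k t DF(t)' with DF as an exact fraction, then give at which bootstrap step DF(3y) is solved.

1 1 1911/2000
2 2 4657/5000
3 3 8969/10000
4 4 223/250
5 5 8483/10000
6 6 8043/10000
7 7 8007/10000
DF(3y) is solved at step 3

step 1 [1y] swap r/1=89/1911: DF=(1 − 89/1911·(0))/(1+89/1911) = 1911/2000 ≈ 0.955500
step 2 [2y] bond c/1=3/50: DF=(522307/500000 − 3/50·(0.955500))/(1+3/50) = 4657/5000 ≈ 0.931400
step 3 [3y] zero: DF = P = 8969/10000 ≈ 0.896900
step 4 [4y] bond c/1=1/25: DF=(129879/125000 − 1/25·(0.955500+0.931400+0.896900))/(1+1/25) = 223/250 ≈ 0.892000
step 5 [5y] swap r/1=1517/45241: DF=(1 − 1517/45241·(0.955500+0.931400+0.896900+0.892000))/(1+1517/45241) = 8483/10000 ≈ 0.848300
step 6 [6y] bond c/1=19/400: DF=(1057399/1000000 − 19/400·(0.955500+0.931400+0.896900+0.892000+0.848300))/(1+19/400) = 8043/10000 ≈ 0.804300
step 7 [7y] zero: DF = P = 8007/10000 ≈ 0.800700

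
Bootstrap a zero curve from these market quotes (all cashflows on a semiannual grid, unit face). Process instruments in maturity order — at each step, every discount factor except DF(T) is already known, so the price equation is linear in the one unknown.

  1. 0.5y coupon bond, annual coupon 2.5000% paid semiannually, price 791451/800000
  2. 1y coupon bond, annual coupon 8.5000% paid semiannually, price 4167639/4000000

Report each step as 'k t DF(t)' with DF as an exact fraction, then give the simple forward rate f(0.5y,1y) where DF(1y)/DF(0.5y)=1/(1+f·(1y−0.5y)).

step 1 [0.5y] bond c/2=1/80: DF=(791451/800000 − 1/80·(0))/(1+1/80) = 9771/10000 ≈ 0.977100
step 2 [1y] bond c/2=17/400: DF=(4167639/4000000 − 17/400·(0.977100))/(1+17/400) = 2399/2500 ≈ 0.959600

1 1/2 9771/10000
2 1 2399/2500
f(0.5y,1y) = ((9771/10000)/(2399/2500) − 1)/(1/2) = 175/4798 ≈ 3.6474%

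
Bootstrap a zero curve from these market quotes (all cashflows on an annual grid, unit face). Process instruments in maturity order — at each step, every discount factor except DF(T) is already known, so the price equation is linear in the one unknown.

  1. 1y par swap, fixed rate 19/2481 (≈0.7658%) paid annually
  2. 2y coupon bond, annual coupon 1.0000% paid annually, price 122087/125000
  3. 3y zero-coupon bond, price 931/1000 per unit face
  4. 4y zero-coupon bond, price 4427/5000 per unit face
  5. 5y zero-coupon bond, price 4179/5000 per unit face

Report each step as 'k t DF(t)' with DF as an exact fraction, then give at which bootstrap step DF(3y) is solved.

1 1 2481/2500
2 2 2393/2500
3 3 931/1000
4 4 4427/5000
5 5 4179/5000
DF(3y) is solved at step 3

step 1 [1y] swap r/1=19/2481: DF=(1 − 19/2481·(0))/(1+19/2481) = 2481/2500 ≈ 0.992400
step 2 [2y] bond c/1=1/100: DF=(122087/125000 − 1/100·(0.992400))/(1+1/100) = 2393/2500 ≈ 0.957200
step 3 [3y] zero: DF = P = 931/1000 ≈ 0.931000
step 4 [4y] zero: DF = P = 4427/5000 ≈ 0.885400
step 5 [5y] zero: DF = P = 4179/5000 ≈ 0.835800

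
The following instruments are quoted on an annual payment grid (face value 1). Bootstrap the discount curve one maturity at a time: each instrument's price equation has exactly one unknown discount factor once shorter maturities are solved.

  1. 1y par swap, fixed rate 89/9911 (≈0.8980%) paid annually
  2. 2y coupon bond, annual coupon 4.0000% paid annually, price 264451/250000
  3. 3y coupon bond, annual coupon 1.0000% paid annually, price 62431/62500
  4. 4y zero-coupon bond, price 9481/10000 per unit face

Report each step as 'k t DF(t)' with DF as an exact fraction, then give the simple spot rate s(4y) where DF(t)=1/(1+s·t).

1 1 9911/10000
2 2 979/1000
3 3 1939/2000
4 4 9481/10000
s(4y) = (1/(9481/10000) − 1)/(4) = 519/37924 ≈ 1.3685%

step 1 [1y] swap r/1=89/9911: DF=(1 − 89/9911·(0))/(1+89/9911) = 9911/10000 ≈ 0.991100
step 2 [2y] bond c/1=1/25: DF=(264451/250000 − 1/25·(0.991100))/(1+1/25) = 979/1000 ≈ 0.979000
step 3 [3y] bond c/1=1/100: DF=(62431/62500 − 1/100·(0.991100+0.979000))/(1+1/100) = 1939/2000 ≈ 0.969500
step 4 [4y] zero: DF = P = 9481/10000 ≈ 0.948100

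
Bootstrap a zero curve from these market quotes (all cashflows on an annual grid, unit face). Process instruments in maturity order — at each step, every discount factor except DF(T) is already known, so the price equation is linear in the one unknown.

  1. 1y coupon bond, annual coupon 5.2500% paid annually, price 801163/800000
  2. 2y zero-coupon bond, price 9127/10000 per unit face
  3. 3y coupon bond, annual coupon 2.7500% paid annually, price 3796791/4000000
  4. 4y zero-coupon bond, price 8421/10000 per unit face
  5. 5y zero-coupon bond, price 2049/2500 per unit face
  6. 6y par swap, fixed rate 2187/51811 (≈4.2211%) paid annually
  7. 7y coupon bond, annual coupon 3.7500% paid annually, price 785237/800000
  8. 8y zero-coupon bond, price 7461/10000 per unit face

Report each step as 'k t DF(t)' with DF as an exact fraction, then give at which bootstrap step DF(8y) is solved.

1 1 1903/2000
2 2 9127/10000
3 3 8739/10000
4 4 8421/10000
5 5 2049/2500
6 6 7813/10000
7 7 1897/2500
8 8 7461/10000
DF(8y) is solved at step 8

step 1 [1y] bond c/1=21/400: DF=(801163/800000 − 21/400·(0))/(1+21/400) = 1903/2000 ≈ 0.951500
step 2 [2y] zero: DF = P = 9127/10000 ≈ 0.912700
step 3 [3y] bond c/1=11/400: DF=(3796791/4000000 − 11/400·(0.951500+0.912700))/(1+11/400) = 8739/10000 ≈ 0.873900
step 4 [4y] zero: DF = P = 8421/10000 ≈ 0.842100
step 5 [5y] zero: DF = P = 2049/2500 ≈ 0.819600
step 6 [6y] swap r/1=2187/51811: DF=(1 − 2187/51811·(0.951500+0.912700+0.873900+0.842100+0.819600))/(1+2187/51811) = 7813/10000 ≈ 0.781300
step 7 [7y] bond c/1=3/80: DF=(785237/800000 − 3/80·(0.951500+0.912700+0.873900+0.842100+0.819600+0.781300))/(1+3/80) = 1897/2500 ≈ 0.758800
step 8 [8y] zero: DF = P = 7461/10000 ≈ 0.746100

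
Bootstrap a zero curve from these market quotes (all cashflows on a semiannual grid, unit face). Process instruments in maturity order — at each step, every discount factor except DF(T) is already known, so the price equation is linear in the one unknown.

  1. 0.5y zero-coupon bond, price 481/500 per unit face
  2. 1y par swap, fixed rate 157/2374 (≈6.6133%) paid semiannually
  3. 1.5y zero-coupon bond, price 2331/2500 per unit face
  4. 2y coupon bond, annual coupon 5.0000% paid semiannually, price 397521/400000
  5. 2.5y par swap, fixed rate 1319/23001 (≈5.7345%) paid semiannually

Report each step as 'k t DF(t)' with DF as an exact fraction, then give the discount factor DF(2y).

step 1 [0.5y] zero: DF = P = 481/500 ≈ 0.962000
step 2 [1y] swap r/2=157/4748: DF=(1 − 157/4748·(0.962000))/(1+157/4748) = 2343/2500 ≈ 0.937200
step 3 [1.5y] zero: DF = P = 2331/2500 ≈ 0.932400
step 4 [2y] bond c/2=1/40: DF=(397521/400000 − 1/40·(0.962000+0.937200+0.932400))/(1+1/40) = 1801/2000 ≈ 0.900500
step 5 [2.5y] swap r/2=1319/46002: DF=(1 − 1319/46002·(0.962000+0.937200+0.932400+0.900500))/(1+1319/46002) = 8681/10000 ≈ 0.868100

1 1/2 481/500
2 1 2343/2500
3 3/2 2331/2500
4 2 1801/2000
5 5/2 8681/10000
DF(2y) = 1801/2000 ≈ 0.900500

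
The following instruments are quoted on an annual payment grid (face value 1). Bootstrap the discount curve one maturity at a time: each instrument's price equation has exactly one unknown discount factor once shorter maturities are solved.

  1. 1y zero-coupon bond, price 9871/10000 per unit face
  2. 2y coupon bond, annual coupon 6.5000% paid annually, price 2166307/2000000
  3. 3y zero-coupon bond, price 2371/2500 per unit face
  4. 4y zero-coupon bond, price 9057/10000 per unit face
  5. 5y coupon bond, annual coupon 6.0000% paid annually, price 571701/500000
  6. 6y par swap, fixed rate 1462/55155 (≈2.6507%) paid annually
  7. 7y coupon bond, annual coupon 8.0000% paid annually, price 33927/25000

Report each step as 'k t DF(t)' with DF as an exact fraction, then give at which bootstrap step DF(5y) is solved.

step 1 [1y] zero: DF = P = 9871/10000 ≈ 0.987100
step 2 [2y] bond c/1=13/200: DF=(2166307/2000000 − 13/200·(0.987100))/(1+13/200) = 598/625 ≈ 0.956800
step 3 [3y] zero: DF = P = 2371/2500 ≈ 0.948400
step 4 [4y] zero: DF = P = 9057/10000 ≈ 0.905700
step 5 [5y] bond c/1=3/50: DF=(571701/500000 − 3/50·(0.987100+0.956800+0.948400+0.905700))/(1+3/50) = 8637/10000 ≈ 0.863700
step 6 [6y] swap r/1=1462/55155: DF=(1 − 1462/55155·(0.987100+0.956800+0.948400+0.905700+0.863700))/(1+1462/55155) = 4269/5000 ≈ 0.853800
step 7 [7y] bond c/1=2/25: DF=(33927/25000 − 2/25·(0.987100+0.956800+0.948400+0.905700+0.863700+0.853800))/(1+2/25) = 106/125 ≈ 0.848000

1 1 9871/10000
2 2 598/625
3 3 2371/2500
4 4 9057/10000
5 5 8637/10000
6 6 4269/5000
7 7 106/125
DF(5y) is solved at step 5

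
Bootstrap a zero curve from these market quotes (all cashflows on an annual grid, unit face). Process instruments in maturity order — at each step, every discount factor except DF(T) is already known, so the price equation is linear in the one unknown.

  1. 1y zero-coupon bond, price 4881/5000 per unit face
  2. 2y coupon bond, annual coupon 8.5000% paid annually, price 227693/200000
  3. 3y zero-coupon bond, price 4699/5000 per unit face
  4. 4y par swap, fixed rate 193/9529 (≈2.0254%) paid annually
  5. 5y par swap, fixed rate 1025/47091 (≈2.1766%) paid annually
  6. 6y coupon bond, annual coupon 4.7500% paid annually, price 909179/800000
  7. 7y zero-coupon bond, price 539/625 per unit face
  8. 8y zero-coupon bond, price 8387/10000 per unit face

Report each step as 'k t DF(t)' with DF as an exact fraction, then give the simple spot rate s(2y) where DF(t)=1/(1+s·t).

1 1 4881/5000
2 2 608/625
3 3 4699/5000
4 4 2307/2500
5 5 359/400
6 6 4357/5000
7 7 539/625
8 8 8387/10000
s(2y) = (1/(608/625) − 1)/(2) = 17/1216 ≈ 1.3980%

step 1 [1y] zero: DF = P = 4881/5000 ≈ 0.976200
step 2 [2y] bond c/1=17/200: DF=(227693/200000 − 17/200·(0.976200))/(1+17/200) = 608/625 ≈ 0.972800
step 3 [3y] zero: DF = P = 4699/5000 ≈ 0.939800
step 4 [4y] swap r/1=193/9529: DF=(1 − 193/9529·(0.976200+0.972800+0.939800))/(1+193/9529) = 2307/2500 ≈ 0.922800
step 5 [5y] swap r/1=1025/47091: DF=(1 − 1025/47091·(0.976200+0.972800+0.939800+0.922800))/(1+1025/47091) = 359/400 ≈ 0.897500
step 6 [6y] bond c/1=19/400: DF=(909179/800000 − 19/400·(0.976200+0.972800+0.939800+0.922800+0.897500))/(1+19/400) = 4357/5000 ≈ 0.871400
step 7 [7y] zero: DF = P = 539/625 ≈ 0.862400
step 8 [8y] zero: DF = P = 8387/10000 ≈ 0.838700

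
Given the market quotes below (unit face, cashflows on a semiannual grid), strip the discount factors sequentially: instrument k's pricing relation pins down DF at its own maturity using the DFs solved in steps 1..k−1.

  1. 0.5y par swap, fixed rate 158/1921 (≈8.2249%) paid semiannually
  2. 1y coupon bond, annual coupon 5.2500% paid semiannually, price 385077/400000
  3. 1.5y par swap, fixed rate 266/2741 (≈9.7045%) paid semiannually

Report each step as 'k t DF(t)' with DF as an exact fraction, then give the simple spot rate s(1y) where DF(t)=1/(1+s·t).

1 1/2 1921/2000
2 1 1827/2000
3 3/2 867/1000
s(1y) = (1/(1827/2000) − 1)/(1) = 173/1827 ≈ 9.4691%

step 1 [0.5y] swap r/2=79/1921: DF=(1 − 79/1921·(0))/(1+79/1921) = 1921/2000 ≈ 0.960500
step 2 [1y] bond c/2=21/800: DF=(385077/400000 − 21/800·(0.960500))/(1+21/800) = 1827/2000 ≈ 0.913500
step 3 [1.5y] swap r/2=133/2741: DF=(1 − 133/2741·(0.960500+0.913500))/(1+133/2741) = 867/1000 ≈ 0.867000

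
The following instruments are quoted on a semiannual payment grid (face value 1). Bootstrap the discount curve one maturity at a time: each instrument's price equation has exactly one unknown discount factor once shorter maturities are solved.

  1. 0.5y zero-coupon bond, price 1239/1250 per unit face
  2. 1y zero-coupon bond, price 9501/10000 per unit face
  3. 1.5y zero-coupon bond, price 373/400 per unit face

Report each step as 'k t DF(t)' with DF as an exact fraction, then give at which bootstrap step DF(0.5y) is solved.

1 1/2 1239/1250
2 1 9501/10000
3 3/2 373/400
DF(0.5y) is solved at step 1

step 1 [0.5y] zero: DF = P = 1239/1250 ≈ 0.991200
step 2 [1y] zero: DF = P = 9501/10000 ≈ 0.950100
step 3 [1.5y] zero: DF = P = 373/400 ≈ 0.932500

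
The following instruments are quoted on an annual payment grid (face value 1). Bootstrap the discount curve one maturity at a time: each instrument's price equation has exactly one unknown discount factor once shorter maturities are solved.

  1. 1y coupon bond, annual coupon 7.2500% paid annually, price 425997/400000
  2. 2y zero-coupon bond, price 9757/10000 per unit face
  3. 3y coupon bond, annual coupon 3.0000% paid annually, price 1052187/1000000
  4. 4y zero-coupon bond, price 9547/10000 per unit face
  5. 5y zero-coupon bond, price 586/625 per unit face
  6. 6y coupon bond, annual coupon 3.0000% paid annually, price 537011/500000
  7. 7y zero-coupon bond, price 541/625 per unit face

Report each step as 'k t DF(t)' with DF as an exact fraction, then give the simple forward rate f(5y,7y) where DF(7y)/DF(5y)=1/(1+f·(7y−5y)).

step 1 [1y] bond c/1=29/400: DF=(425997/400000 − 29/400·(0))/(1+29/400) = 993/1000 ≈ 0.993000
step 2 [2y] zero: DF = P = 9757/10000 ≈ 0.975700
step 3 [3y] bond c/1=3/100: DF=(1052187/1000000 − 3/100·(0.993000+0.975700))/(1+3/100) = 4821/5000 ≈ 0.964200
step 4 [4y] zero: DF = P = 9547/10000 ≈ 0.954700
step 5 [5y] zero: DF = P = 586/625 ≈ 0.937600
step 6 [6y] bond c/1=3/100: DF=(537011/500000 − 3/100·(0.993000+0.975700+0.964200+0.954700+0.937600))/(1+3/100) = 4511/5000 ≈ 0.902200
step 7 [7y] zero: DF = P = 541/625 ≈ 0.865600

1 1 993/1000
2 2 9757/10000
3 3 4821/5000
4 4 9547/10000
5 5 586/625
6 6 4511/5000
7 7 541/625
f(5y,7y) = ((586/625)/(541/625) − 1)/(2) = 45/1082 ≈ 4.1590%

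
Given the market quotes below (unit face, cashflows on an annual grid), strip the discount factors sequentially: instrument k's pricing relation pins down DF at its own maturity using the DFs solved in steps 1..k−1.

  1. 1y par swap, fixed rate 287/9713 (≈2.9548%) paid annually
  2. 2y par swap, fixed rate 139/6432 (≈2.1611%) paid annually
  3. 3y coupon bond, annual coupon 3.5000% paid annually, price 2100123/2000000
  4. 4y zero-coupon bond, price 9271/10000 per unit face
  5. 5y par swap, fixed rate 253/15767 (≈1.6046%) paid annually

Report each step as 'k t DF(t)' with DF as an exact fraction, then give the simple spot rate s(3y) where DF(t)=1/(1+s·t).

1 1 9713/10000
2 2 9583/10000
3 3 9493/10000
4 4 9271/10000
5 5 9241/10000
s(3y) = (1/(9493/10000) − 1)/(3) = 169/9493 ≈ 1.7803%

step 1 [1y] swap r/1=287/9713: DF=(1 − 287/9713·(0))/(1+287/9713) = 9713/10000 ≈ 0.971300
step 2 [2y] swap r/1=139/6432: DF=(1 − 139/6432·(0.971300))/(1+139/6432) = 9583/10000 ≈ 0.958300
step 3 [3y] bond c/1=7/200: DF=(2100123/2000000 − 7/200·(0.971300+0.958300))/(1+7/200) = 9493/10000 ≈ 0.949300
step 4 [4y] zero: DF = P = 9271/10000 ≈ 0.927100
step 5 [5y] swap r/1=253/15767: DF=(1 − 253/15767·(0.971300+0.958300+0.949300+0.927100))/(1+253/15767) = 9241/10000 ≈ 0.924100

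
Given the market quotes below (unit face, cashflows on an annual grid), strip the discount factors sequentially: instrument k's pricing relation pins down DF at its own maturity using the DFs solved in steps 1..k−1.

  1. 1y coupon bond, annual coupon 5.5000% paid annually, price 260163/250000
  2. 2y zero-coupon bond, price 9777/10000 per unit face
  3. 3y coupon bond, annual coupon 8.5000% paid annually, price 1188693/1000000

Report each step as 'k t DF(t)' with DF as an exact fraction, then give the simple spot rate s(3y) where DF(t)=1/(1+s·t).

step 1 [1y] bond c/1=11/200: DF=(260163/250000 − 11/200·(0))/(1+11/200) = 1233/1250 ≈ 0.986400
step 2 [2y] zero: DF = P = 9777/10000 ≈ 0.977700
step 3 [3y] bond c/1=17/200: DF=(1188693/1000000 − 17/200·(0.986400+0.977700))/(1+17/200) = 9417/10000 ≈ 0.941700

1 1 1233/1250
2 2 9777/10000
3 3 9417/10000
s(3y) = (1/(9417/10000) − 1)/(3) = 583/28251 ≈ 2.0636%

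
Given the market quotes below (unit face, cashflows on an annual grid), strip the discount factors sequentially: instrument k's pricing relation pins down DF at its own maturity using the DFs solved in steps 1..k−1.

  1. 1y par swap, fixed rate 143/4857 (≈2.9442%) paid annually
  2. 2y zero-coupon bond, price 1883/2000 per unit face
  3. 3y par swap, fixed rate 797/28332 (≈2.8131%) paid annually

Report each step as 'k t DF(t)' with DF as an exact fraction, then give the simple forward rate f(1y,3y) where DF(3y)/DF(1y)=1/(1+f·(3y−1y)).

step 1 [1y] swap r/1=143/4857: DF=(1 − 143/4857·(0))/(1+143/4857) = 4857/5000 ≈ 0.971400
step 2 [2y] zero: DF = P = 1883/2000 ≈ 0.941500
step 3 [3y] swap r/1=797/28332: DF=(1 − 797/28332·(0.971400+0.941500))/(1+797/28332) = 9203/10000 ≈ 0.920300

1 1 4857/5000
2 2 1883/2000
3 3 9203/10000
f(1y,3y) = ((4857/5000)/(9203/10000) − 1)/(2) = 511/18406 ≈ 2.7763%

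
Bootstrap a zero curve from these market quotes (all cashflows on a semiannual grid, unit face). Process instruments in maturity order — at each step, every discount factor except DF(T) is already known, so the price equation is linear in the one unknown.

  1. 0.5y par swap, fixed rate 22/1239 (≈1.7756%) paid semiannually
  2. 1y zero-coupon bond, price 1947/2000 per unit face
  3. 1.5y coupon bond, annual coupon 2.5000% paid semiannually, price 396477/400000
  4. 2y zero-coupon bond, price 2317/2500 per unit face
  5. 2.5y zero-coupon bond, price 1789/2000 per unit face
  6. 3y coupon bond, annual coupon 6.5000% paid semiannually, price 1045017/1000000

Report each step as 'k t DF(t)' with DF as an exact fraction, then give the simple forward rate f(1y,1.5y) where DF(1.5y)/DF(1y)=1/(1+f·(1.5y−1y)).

step 1 [0.5y] swap r/2=11/1239: DF=(1 − 11/1239·(0))/(1+11/1239) = 1239/1250 ≈ 0.991200
step 2 [1y] zero: DF = P = 1947/2000 ≈ 0.973500
step 3 [1.5y] bond c/2=1/80: DF=(396477/400000 − 1/80·(0.991200+0.973500))/(1+1/80) = 9547/10000 ≈ 0.954700
step 4 [2y] zero: DF = P = 2317/2500 ≈ 0.926800
step 5 [2.5y] zero: DF = P = 1789/2000 ≈ 0.894500
step 6 [3y] bond c/2=13/400: DF=(1045017/1000000 − 13/400·(0.991200+0.973500+0.954700+0.926800+0.894500))/(1+13/400) = 8629/10000 ≈ 0.862900

1 1/2 1239/1250
2 1 1947/2000
3 3/2 9547/10000
4 2 2317/2500
5 5/2 1789/2000
6 3 8629/10000
f(1y,1.5y) = ((1947/2000)/(9547/10000) − 1)/(1/2) = 376/9547 ≈ 3.9384%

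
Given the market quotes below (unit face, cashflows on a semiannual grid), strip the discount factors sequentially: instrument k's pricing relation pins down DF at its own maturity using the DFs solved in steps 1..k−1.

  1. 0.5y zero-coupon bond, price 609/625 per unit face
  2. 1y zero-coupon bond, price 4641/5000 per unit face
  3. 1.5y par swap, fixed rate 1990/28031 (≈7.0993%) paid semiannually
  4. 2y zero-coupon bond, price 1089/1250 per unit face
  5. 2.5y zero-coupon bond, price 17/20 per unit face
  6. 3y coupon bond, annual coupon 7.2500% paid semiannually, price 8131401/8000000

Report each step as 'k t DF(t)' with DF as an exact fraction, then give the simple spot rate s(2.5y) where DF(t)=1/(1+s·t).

step 1 [0.5y] zero: DF = P = 609/625 ≈ 0.974400
step 2 [1y] zero: DF = P = 4641/5000 ≈ 0.928200
step 3 [1.5y] swap r/2=995/28031: DF=(1 − 995/28031·(0.974400+0.928200))/(1+995/28031) = 1801/2000 ≈ 0.900500
step 4 [2y] zero: DF = P = 1089/1250 ≈ 0.871200
step 5 [2.5y] zero: DF = P = 17/20 ≈ 0.850000
step 6 [3y] bond c/2=29/800: DF=(8131401/8000000 − 29/800·(0.974400+0.928200+0.900500+0.871200+0.850000))/(1+29/800) = 4113/5000 ≈ 0.822600

1 1/2 609/625
2 1 4641/5000
3 3/2 1801/2000
4 2 1089/1250
5 5/2 17/20
6 3 4113/5000
s(2.5y) = (1/(17/20) − 1)/(5/2) = 6/85 ≈ 7.0588%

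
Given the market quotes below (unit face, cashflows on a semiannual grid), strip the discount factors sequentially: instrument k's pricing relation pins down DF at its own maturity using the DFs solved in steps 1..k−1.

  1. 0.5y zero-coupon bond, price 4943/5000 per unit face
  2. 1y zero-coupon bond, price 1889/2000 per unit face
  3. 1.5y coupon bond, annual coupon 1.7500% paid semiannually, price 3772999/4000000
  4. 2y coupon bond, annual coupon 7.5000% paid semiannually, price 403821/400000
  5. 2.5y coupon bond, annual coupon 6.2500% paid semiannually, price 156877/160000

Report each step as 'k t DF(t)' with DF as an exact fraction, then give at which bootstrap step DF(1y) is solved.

1 1/2 4943/5000
2 1 1889/2000
3 3/2 9183/10000
4 2 87/100
5 5/2 419/500
DF(1y) is solved at step 2

step 1 [0.5y] zero: DF = P = 4943/5000 ≈ 0.988600
step 2 [1y] zero: DF = P = 1889/2000 ≈ 0.944500
step 3 [1.5y] bond c/2=7/800: DF=(3772999/4000000 − 7/800·(0.988600+0.944500))/(1+7/800) = 9183/10000 ≈ 0.918300
step 4 [2y] bond c/2=3/80: DF=(403821/400000 − 3/80·(0.988600+0.944500+0.918300))/(1+3/80) = 87/100 ≈ 0.870000
step 5 [2.5y] bond c/2=1/32: DF=(156877/160000 − 1/32·(0.988600+0.944500+0.918300+0.870000))/(1+1/32) = 419/500 ≈ 0.838000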